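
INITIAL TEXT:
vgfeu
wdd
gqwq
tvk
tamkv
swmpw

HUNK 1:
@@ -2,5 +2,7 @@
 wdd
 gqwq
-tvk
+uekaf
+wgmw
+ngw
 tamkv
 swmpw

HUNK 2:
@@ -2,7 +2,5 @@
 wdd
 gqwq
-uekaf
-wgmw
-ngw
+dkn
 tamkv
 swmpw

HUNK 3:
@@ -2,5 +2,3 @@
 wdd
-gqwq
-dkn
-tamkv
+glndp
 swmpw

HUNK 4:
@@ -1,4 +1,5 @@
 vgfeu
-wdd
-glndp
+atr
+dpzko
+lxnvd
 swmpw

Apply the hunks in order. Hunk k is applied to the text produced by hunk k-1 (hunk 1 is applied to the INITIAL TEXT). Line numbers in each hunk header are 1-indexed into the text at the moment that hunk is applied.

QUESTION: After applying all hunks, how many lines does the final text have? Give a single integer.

Hunk 1: at line 2 remove [tvk] add [uekaf,wgmw,ngw] -> 8 lines: vgfeu wdd gqwq uekaf wgmw ngw tamkv swmpw
Hunk 2: at line 2 remove [uekaf,wgmw,ngw] add [dkn] -> 6 lines: vgfeu wdd gqwq dkn tamkv swmpw
Hunk 3: at line 2 remove [gqwq,dkn,tamkv] add [glndp] -> 4 lines: vgfeu wdd glndp swmpw
Hunk 4: at line 1 remove [wdd,glndp] add [atr,dpzko,lxnvd] -> 5 lines: vgfeu atr dpzko lxnvd swmpw
Final line count: 5

Answer: 5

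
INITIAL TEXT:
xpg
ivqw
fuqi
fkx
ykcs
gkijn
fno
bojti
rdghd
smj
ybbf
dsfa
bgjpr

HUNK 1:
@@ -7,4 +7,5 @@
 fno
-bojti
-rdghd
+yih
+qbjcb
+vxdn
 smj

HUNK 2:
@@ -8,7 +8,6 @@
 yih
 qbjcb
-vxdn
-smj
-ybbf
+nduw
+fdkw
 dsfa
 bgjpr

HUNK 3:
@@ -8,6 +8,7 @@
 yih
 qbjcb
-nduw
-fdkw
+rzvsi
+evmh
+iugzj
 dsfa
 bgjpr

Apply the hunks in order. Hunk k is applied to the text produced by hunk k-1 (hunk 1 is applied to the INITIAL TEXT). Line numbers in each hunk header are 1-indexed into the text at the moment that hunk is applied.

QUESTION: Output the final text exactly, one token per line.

Hunk 1: at line 7 remove [bojti,rdghd] add [yih,qbjcb,vxdn] -> 14 lines: xpg ivqw fuqi fkx ykcs gkijn fno yih qbjcb vxdn smj ybbf dsfa bgjpr
Hunk 2: at line 8 remove [vxdn,smj,ybbf] add [nduw,fdkw] -> 13 lines: xpg ivqw fuqi fkx ykcs gkijn fno yih qbjcb nduw fdkw dsfa bgjpr
Hunk 3: at line 8 remove [nduw,fdkw] add [rzvsi,evmh,iugzj] -> 14 lines: xpg ivqw fuqi fkx ykcs gkijn fno yih qbjcb rzvsi evmh iugzj dsfa bgjpr

Answer: xpg
ivqw
fuqi
fkx
ykcs
gkijn
fno
yih
qbjcb
rzvsi
evmh
iugzj
dsfa
bgjpr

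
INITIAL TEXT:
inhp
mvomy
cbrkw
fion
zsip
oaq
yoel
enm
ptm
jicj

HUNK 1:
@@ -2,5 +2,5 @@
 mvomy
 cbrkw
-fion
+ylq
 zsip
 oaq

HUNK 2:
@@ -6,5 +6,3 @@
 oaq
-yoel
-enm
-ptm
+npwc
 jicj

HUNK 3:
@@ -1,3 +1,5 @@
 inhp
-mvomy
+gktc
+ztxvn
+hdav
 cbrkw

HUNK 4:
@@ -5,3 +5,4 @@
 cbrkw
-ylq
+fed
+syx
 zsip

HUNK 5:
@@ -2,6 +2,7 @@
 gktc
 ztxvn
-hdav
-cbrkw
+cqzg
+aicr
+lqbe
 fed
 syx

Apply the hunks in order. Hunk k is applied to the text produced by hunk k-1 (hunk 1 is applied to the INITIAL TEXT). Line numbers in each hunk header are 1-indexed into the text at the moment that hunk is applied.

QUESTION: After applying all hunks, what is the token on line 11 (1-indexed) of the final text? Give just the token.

Answer: npwc

Derivation:
Hunk 1: at line 2 remove [fion] add [ylq] -> 10 lines: inhp mvomy cbrkw ylq zsip oaq yoel enm ptm jicj
Hunk 2: at line 6 remove [yoel,enm,ptm] add [npwc] -> 8 lines: inhp mvomy cbrkw ylq zsip oaq npwc jicj
Hunk 3: at line 1 remove [mvomy] add [gktc,ztxvn,hdav] -> 10 lines: inhp gktc ztxvn hdav cbrkw ylq zsip oaq npwc jicj
Hunk 4: at line 5 remove [ylq] add [fed,syx] -> 11 lines: inhp gktc ztxvn hdav cbrkw fed syx zsip oaq npwc jicj
Hunk 5: at line 2 remove [hdav,cbrkw] add [cqzg,aicr,lqbe] -> 12 lines: inhp gktc ztxvn cqzg aicr lqbe fed syx zsip oaq npwc jicj
Final line 11: npwc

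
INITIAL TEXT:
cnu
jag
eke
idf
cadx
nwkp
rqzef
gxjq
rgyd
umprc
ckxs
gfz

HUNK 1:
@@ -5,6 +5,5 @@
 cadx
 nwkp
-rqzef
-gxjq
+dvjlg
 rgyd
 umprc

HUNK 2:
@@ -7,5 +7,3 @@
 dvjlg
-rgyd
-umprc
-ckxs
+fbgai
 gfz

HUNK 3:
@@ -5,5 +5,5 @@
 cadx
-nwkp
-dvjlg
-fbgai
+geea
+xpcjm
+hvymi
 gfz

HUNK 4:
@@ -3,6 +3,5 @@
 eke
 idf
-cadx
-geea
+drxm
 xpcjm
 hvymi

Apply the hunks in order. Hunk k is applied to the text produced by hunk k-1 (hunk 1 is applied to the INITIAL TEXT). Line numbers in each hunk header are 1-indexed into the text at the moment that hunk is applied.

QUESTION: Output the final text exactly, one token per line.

Hunk 1: at line 5 remove [rqzef,gxjq] add [dvjlg] -> 11 lines: cnu jag eke idf cadx nwkp dvjlg rgyd umprc ckxs gfz
Hunk 2: at line 7 remove [rgyd,umprc,ckxs] add [fbgai] -> 9 lines: cnu jag eke idf cadx nwkp dvjlg fbgai gfz
Hunk 3: at line 5 remove [nwkp,dvjlg,fbgai] add [geea,xpcjm,hvymi] -> 9 lines: cnu jag eke idf cadx geea xpcjm hvymi gfz
Hunk 4: at line 3 remove [cadx,geea] add [drxm] -> 8 lines: cnu jag eke idf drxm xpcjm hvymi gfz

Answer: cnu
jag
eke
idf
drxm
xpcjm
hvymi
gfz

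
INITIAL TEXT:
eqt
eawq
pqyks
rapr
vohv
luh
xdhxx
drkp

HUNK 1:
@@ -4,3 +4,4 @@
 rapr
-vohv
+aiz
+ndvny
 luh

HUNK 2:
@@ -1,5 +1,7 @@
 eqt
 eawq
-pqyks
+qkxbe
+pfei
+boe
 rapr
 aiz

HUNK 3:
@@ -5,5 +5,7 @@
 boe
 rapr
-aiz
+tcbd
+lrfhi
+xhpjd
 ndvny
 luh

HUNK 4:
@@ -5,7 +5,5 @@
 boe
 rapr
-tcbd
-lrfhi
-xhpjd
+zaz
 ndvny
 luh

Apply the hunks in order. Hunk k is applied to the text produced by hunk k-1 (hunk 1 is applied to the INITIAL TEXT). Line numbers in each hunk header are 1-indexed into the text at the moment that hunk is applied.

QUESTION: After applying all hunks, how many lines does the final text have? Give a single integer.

Answer: 11

Derivation:
Hunk 1: at line 4 remove [vohv] add [aiz,ndvny] -> 9 lines: eqt eawq pqyks rapr aiz ndvny luh xdhxx drkp
Hunk 2: at line 1 remove [pqyks] add [qkxbe,pfei,boe] -> 11 lines: eqt eawq qkxbe pfei boe rapr aiz ndvny luh xdhxx drkp
Hunk 3: at line 5 remove [aiz] add [tcbd,lrfhi,xhpjd] -> 13 lines: eqt eawq qkxbe pfei boe rapr tcbd lrfhi xhpjd ndvny luh xdhxx drkp
Hunk 4: at line 5 remove [tcbd,lrfhi,xhpjd] add [zaz] -> 11 lines: eqt eawq qkxbe pfei boe rapr zaz ndvny luh xdhxx drkp
Final line count: 11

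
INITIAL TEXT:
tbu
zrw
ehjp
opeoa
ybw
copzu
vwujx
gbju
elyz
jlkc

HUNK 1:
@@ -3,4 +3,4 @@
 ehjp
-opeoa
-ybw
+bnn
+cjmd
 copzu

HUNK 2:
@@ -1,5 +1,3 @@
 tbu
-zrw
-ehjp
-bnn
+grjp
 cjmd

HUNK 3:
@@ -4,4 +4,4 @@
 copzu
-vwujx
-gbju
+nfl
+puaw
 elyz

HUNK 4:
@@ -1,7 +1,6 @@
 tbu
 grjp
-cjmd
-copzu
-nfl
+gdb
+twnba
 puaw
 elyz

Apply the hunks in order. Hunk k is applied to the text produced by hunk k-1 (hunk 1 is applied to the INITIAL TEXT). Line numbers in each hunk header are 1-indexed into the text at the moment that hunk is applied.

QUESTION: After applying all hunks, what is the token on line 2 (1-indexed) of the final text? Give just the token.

Hunk 1: at line 3 remove [opeoa,ybw] add [bnn,cjmd] -> 10 lines: tbu zrw ehjp bnn cjmd copzu vwujx gbju elyz jlkc
Hunk 2: at line 1 remove [zrw,ehjp,bnn] add [grjp] -> 8 lines: tbu grjp cjmd copzu vwujx gbju elyz jlkc
Hunk 3: at line 4 remove [vwujx,gbju] add [nfl,puaw] -> 8 lines: tbu grjp cjmd copzu nfl puaw elyz jlkc
Hunk 4: at line 1 remove [cjmd,copzu,nfl] add [gdb,twnba] -> 7 lines: tbu grjp gdb twnba puaw elyz jlkc
Final line 2: grjp

Answer: grjp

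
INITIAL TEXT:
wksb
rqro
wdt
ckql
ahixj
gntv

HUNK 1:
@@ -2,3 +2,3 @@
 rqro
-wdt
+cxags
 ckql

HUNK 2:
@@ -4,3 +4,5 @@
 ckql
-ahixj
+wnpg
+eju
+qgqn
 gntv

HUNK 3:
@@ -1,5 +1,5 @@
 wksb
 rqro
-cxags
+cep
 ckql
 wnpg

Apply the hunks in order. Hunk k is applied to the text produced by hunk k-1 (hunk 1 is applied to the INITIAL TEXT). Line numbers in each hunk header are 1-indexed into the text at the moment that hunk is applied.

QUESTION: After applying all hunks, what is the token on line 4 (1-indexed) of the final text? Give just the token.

Hunk 1: at line 2 remove [wdt] add [cxags] -> 6 lines: wksb rqro cxags ckql ahixj gntv
Hunk 2: at line 4 remove [ahixj] add [wnpg,eju,qgqn] -> 8 lines: wksb rqro cxags ckql wnpg eju qgqn gntv
Hunk 3: at line 1 remove [cxags] add [cep] -> 8 lines: wksb rqro cep ckql wnpg eju qgqn gntv
Final line 4: ckql

Answer: ckql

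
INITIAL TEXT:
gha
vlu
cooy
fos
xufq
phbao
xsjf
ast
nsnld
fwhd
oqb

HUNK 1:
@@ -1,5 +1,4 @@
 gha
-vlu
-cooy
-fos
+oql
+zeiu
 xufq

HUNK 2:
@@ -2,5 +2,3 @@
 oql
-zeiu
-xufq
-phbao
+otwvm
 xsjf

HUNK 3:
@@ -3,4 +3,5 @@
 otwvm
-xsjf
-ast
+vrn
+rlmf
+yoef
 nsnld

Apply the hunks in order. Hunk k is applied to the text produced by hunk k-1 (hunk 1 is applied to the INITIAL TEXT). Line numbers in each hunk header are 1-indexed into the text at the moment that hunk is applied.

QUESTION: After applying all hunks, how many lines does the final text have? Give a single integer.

Hunk 1: at line 1 remove [vlu,cooy,fos] add [oql,zeiu] -> 10 lines: gha oql zeiu xufq phbao xsjf ast nsnld fwhd oqb
Hunk 2: at line 2 remove [zeiu,xufq,phbao] add [otwvm] -> 8 lines: gha oql otwvm xsjf ast nsnld fwhd oqb
Hunk 3: at line 3 remove [xsjf,ast] add [vrn,rlmf,yoef] -> 9 lines: gha oql otwvm vrn rlmf yoef nsnld fwhd oqb
Final line count: 9

Answer: 9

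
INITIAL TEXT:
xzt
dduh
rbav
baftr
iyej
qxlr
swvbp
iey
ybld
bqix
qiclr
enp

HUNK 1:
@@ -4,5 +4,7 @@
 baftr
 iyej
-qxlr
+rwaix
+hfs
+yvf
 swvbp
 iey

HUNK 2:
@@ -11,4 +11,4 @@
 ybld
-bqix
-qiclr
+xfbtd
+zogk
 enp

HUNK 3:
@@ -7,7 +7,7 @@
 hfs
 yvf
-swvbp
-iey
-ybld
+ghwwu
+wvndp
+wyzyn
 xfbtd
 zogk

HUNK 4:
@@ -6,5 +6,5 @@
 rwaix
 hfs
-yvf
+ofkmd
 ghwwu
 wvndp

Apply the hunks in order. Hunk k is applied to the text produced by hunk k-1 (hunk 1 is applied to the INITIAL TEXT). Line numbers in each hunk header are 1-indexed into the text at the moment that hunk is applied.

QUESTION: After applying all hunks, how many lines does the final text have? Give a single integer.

Answer: 14

Derivation:
Hunk 1: at line 4 remove [qxlr] add [rwaix,hfs,yvf] -> 14 lines: xzt dduh rbav baftr iyej rwaix hfs yvf swvbp iey ybld bqix qiclr enp
Hunk 2: at line 11 remove [bqix,qiclr] add [xfbtd,zogk] -> 14 lines: xzt dduh rbav baftr iyej rwaix hfs yvf swvbp iey ybld xfbtd zogk enp
Hunk 3: at line 7 remove [swvbp,iey,ybld] add [ghwwu,wvndp,wyzyn] -> 14 lines: xzt dduh rbav baftr iyej rwaix hfs yvf ghwwu wvndp wyzyn xfbtd zogk enp
Hunk 4: at line 6 remove [yvf] add [ofkmd] -> 14 lines: xzt dduh rbav baftr iyej rwaix hfs ofkmd ghwwu wvndp wyzyn xfbtd zogk enp
Final line count: 14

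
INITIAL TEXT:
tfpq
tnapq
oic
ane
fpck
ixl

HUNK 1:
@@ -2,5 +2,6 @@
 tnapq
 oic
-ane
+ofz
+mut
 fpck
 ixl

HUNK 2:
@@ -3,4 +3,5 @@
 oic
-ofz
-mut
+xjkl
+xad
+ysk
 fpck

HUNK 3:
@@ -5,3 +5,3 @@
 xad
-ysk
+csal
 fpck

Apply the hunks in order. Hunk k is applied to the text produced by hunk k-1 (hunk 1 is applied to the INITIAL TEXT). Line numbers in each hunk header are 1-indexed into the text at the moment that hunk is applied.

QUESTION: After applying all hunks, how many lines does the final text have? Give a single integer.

Hunk 1: at line 2 remove [ane] add [ofz,mut] -> 7 lines: tfpq tnapq oic ofz mut fpck ixl
Hunk 2: at line 3 remove [ofz,mut] add [xjkl,xad,ysk] -> 8 lines: tfpq tnapq oic xjkl xad ysk fpck ixl
Hunk 3: at line 5 remove [ysk] add [csal] -> 8 lines: tfpq tnapq oic xjkl xad csal fpck ixl
Final line count: 8

Answer: 8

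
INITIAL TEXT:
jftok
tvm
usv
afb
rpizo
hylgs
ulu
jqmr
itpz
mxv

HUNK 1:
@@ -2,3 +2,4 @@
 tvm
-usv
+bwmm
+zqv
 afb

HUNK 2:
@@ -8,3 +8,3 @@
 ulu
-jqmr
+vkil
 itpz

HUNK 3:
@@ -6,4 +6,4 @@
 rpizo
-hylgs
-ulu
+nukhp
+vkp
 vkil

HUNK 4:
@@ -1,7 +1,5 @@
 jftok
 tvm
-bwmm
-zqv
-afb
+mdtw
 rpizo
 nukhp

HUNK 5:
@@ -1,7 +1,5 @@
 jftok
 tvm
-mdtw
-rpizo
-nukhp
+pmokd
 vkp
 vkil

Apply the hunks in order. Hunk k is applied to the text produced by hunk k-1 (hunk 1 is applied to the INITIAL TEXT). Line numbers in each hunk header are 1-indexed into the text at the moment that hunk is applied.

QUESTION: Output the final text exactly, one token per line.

Answer: jftok
tvm
pmokd
vkp
vkil
itpz
mxv

Derivation:
Hunk 1: at line 2 remove [usv] add [bwmm,zqv] -> 11 lines: jftok tvm bwmm zqv afb rpizo hylgs ulu jqmr itpz mxv
Hunk 2: at line 8 remove [jqmr] add [vkil] -> 11 lines: jftok tvm bwmm zqv afb rpizo hylgs ulu vkil itpz mxv
Hunk 3: at line 6 remove [hylgs,ulu] add [nukhp,vkp] -> 11 lines: jftok tvm bwmm zqv afb rpizo nukhp vkp vkil itpz mxv
Hunk 4: at line 1 remove [bwmm,zqv,afb] add [mdtw] -> 9 lines: jftok tvm mdtw rpizo nukhp vkp vkil itpz mxv
Hunk 5: at line 1 remove [mdtw,rpizo,nukhp] add [pmokd] -> 7 lines: jftok tvm pmokd vkp vkil itpz mxv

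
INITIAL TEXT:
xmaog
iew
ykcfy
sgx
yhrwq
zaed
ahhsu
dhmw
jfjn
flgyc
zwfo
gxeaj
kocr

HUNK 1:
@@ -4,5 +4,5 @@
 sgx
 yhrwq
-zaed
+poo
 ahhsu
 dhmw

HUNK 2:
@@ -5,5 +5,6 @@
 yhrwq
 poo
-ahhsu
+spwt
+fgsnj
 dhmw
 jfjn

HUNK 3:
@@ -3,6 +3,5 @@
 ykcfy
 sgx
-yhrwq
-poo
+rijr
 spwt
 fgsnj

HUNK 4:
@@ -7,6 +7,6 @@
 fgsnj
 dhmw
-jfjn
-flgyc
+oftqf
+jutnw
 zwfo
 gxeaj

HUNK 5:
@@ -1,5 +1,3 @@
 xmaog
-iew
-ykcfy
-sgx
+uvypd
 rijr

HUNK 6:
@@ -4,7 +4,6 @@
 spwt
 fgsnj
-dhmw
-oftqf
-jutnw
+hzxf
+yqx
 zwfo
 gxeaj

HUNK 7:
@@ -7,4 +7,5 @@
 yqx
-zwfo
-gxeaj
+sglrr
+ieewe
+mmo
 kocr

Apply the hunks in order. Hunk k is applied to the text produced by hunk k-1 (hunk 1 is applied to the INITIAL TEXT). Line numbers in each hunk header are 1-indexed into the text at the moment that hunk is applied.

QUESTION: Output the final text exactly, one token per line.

Hunk 1: at line 4 remove [zaed] add [poo] -> 13 lines: xmaog iew ykcfy sgx yhrwq poo ahhsu dhmw jfjn flgyc zwfo gxeaj kocr
Hunk 2: at line 5 remove [ahhsu] add [spwt,fgsnj] -> 14 lines: xmaog iew ykcfy sgx yhrwq poo spwt fgsnj dhmw jfjn flgyc zwfo gxeaj kocr
Hunk 3: at line 3 remove [yhrwq,poo] add [rijr] -> 13 lines: xmaog iew ykcfy sgx rijr spwt fgsnj dhmw jfjn flgyc zwfo gxeaj kocr
Hunk 4: at line 7 remove [jfjn,flgyc] add [oftqf,jutnw] -> 13 lines: xmaog iew ykcfy sgx rijr spwt fgsnj dhmw oftqf jutnw zwfo gxeaj kocr
Hunk 5: at line 1 remove [iew,ykcfy,sgx] add [uvypd] -> 11 lines: xmaog uvypd rijr spwt fgsnj dhmw oftqf jutnw zwfo gxeaj kocr
Hunk 6: at line 4 remove [dhmw,oftqf,jutnw] add [hzxf,yqx] -> 10 lines: xmaog uvypd rijr spwt fgsnj hzxf yqx zwfo gxeaj kocr
Hunk 7: at line 7 remove [zwfo,gxeaj] add [sglrr,ieewe,mmo] -> 11 lines: xmaog uvypd rijr spwt fgsnj hzxf yqx sglrr ieewe mmo kocr

Answer: xmaog
uvypd
rijr
spwt
fgsnj
hzxf
yqx
sglrr
ieewe
mmo
kocr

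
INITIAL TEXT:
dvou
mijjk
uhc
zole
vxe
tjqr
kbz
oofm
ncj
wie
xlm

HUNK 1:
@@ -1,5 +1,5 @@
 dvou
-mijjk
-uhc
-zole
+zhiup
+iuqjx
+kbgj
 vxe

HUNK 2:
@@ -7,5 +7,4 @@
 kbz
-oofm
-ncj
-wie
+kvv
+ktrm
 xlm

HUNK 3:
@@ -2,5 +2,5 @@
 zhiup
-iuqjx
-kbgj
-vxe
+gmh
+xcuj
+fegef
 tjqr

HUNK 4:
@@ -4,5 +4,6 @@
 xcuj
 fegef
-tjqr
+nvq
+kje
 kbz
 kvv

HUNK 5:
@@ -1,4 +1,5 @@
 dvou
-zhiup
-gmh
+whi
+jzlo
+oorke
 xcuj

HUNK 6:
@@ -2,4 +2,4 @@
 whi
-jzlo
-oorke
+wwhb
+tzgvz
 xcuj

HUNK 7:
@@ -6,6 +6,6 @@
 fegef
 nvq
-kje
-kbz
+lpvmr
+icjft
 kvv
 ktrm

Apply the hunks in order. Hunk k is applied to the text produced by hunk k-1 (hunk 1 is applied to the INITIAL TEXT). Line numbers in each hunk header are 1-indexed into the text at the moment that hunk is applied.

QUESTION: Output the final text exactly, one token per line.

Answer: dvou
whi
wwhb
tzgvz
xcuj
fegef
nvq
lpvmr
icjft
kvv
ktrm
xlm

Derivation:
Hunk 1: at line 1 remove [mijjk,uhc,zole] add [zhiup,iuqjx,kbgj] -> 11 lines: dvou zhiup iuqjx kbgj vxe tjqr kbz oofm ncj wie xlm
Hunk 2: at line 7 remove [oofm,ncj,wie] add [kvv,ktrm] -> 10 lines: dvou zhiup iuqjx kbgj vxe tjqr kbz kvv ktrm xlm
Hunk 3: at line 2 remove [iuqjx,kbgj,vxe] add [gmh,xcuj,fegef] -> 10 lines: dvou zhiup gmh xcuj fegef tjqr kbz kvv ktrm xlm
Hunk 4: at line 4 remove [tjqr] add [nvq,kje] -> 11 lines: dvou zhiup gmh xcuj fegef nvq kje kbz kvv ktrm xlm
Hunk 5: at line 1 remove [zhiup,gmh] add [whi,jzlo,oorke] -> 12 lines: dvou whi jzlo oorke xcuj fegef nvq kje kbz kvv ktrm xlm
Hunk 6: at line 2 remove [jzlo,oorke] add [wwhb,tzgvz] -> 12 lines: dvou whi wwhb tzgvz xcuj fegef nvq kje kbz kvv ktrm xlm
Hunk 7: at line 6 remove [kje,kbz] add [lpvmr,icjft] -> 12 lines: dvou whi wwhb tzgvz xcuj fegef nvq lpvmr icjft kvv ktrm xlm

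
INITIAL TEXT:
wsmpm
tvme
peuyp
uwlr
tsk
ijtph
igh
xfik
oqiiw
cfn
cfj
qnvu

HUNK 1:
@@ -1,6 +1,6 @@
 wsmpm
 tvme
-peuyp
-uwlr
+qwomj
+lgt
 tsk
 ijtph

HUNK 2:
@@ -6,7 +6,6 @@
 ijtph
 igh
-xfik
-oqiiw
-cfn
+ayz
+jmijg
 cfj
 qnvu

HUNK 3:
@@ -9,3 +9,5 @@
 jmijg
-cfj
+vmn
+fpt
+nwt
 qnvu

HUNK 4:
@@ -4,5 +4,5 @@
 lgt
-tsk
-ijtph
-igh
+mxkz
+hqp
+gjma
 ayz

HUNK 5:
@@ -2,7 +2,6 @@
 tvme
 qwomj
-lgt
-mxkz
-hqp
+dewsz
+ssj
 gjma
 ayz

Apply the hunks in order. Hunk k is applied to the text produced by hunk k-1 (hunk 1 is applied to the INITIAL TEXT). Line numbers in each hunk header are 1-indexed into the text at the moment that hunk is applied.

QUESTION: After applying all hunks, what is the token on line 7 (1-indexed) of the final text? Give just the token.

Hunk 1: at line 1 remove [peuyp,uwlr] add [qwomj,lgt] -> 12 lines: wsmpm tvme qwomj lgt tsk ijtph igh xfik oqiiw cfn cfj qnvu
Hunk 2: at line 6 remove [xfik,oqiiw,cfn] add [ayz,jmijg] -> 11 lines: wsmpm tvme qwomj lgt tsk ijtph igh ayz jmijg cfj qnvu
Hunk 3: at line 9 remove [cfj] add [vmn,fpt,nwt] -> 13 lines: wsmpm tvme qwomj lgt tsk ijtph igh ayz jmijg vmn fpt nwt qnvu
Hunk 4: at line 4 remove [tsk,ijtph,igh] add [mxkz,hqp,gjma] -> 13 lines: wsmpm tvme qwomj lgt mxkz hqp gjma ayz jmijg vmn fpt nwt qnvu
Hunk 5: at line 2 remove [lgt,mxkz,hqp] add [dewsz,ssj] -> 12 lines: wsmpm tvme qwomj dewsz ssj gjma ayz jmijg vmn fpt nwt qnvu
Final line 7: ayz

Answer: ayz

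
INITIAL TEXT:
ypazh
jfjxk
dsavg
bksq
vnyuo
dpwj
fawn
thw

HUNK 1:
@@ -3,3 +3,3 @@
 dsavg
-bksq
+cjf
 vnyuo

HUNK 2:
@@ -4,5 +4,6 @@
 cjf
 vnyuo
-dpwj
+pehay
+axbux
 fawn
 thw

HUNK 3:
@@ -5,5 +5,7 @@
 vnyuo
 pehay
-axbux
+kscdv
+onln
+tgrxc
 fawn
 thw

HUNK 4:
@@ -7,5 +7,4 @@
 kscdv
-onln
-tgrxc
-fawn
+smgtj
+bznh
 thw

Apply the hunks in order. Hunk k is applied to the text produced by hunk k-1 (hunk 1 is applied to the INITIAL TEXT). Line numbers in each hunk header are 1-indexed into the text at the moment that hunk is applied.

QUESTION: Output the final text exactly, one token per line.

Hunk 1: at line 3 remove [bksq] add [cjf] -> 8 lines: ypazh jfjxk dsavg cjf vnyuo dpwj fawn thw
Hunk 2: at line 4 remove [dpwj] add [pehay,axbux] -> 9 lines: ypazh jfjxk dsavg cjf vnyuo pehay axbux fawn thw
Hunk 3: at line 5 remove [axbux] add [kscdv,onln,tgrxc] -> 11 lines: ypazh jfjxk dsavg cjf vnyuo pehay kscdv onln tgrxc fawn thw
Hunk 4: at line 7 remove [onln,tgrxc,fawn] add [smgtj,bznh] -> 10 lines: ypazh jfjxk dsavg cjf vnyuo pehay kscdv smgtj bznh thw

Answer: ypazh
jfjxk
dsavg
cjf
vnyuo
pehay
kscdv
smgtj
bznh
thw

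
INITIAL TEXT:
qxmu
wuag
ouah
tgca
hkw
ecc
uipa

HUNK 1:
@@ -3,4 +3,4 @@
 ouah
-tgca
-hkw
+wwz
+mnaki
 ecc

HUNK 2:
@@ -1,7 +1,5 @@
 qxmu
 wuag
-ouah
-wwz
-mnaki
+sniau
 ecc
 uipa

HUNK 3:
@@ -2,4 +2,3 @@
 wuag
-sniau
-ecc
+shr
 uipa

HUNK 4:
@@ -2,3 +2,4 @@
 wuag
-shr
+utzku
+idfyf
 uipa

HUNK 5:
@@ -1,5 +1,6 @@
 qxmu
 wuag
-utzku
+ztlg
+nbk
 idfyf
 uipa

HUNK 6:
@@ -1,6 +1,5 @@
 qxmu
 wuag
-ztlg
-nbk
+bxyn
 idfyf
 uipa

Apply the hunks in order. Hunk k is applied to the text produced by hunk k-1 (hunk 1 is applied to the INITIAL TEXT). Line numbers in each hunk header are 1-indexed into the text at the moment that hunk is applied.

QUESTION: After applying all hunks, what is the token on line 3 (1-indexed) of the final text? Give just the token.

Answer: bxyn

Derivation:
Hunk 1: at line 3 remove [tgca,hkw] add [wwz,mnaki] -> 7 lines: qxmu wuag ouah wwz mnaki ecc uipa
Hunk 2: at line 1 remove [ouah,wwz,mnaki] add [sniau] -> 5 lines: qxmu wuag sniau ecc uipa
Hunk 3: at line 2 remove [sniau,ecc] add [shr] -> 4 lines: qxmu wuag shr uipa
Hunk 4: at line 2 remove [shr] add [utzku,idfyf] -> 5 lines: qxmu wuag utzku idfyf uipa
Hunk 5: at line 1 remove [utzku] add [ztlg,nbk] -> 6 lines: qxmu wuag ztlg nbk idfyf uipa
Hunk 6: at line 1 remove [ztlg,nbk] add [bxyn] -> 5 lines: qxmu wuag bxyn idfyf uipa
Final line 3: bxyn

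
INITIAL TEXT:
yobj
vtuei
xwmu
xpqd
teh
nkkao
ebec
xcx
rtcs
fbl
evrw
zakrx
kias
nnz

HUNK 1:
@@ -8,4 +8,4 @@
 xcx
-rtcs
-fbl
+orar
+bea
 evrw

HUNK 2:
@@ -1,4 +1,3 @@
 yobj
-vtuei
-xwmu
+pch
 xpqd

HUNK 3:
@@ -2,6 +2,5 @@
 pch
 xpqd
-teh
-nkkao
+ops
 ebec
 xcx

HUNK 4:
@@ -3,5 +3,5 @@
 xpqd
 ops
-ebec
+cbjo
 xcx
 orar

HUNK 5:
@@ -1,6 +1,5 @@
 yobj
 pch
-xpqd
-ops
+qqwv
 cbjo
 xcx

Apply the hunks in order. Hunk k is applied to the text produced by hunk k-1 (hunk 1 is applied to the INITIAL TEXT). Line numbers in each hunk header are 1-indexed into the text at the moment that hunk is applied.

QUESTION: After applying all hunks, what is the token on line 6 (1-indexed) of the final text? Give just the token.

Hunk 1: at line 8 remove [rtcs,fbl] add [orar,bea] -> 14 lines: yobj vtuei xwmu xpqd teh nkkao ebec xcx orar bea evrw zakrx kias nnz
Hunk 2: at line 1 remove [vtuei,xwmu] add [pch] -> 13 lines: yobj pch xpqd teh nkkao ebec xcx orar bea evrw zakrx kias nnz
Hunk 3: at line 2 remove [teh,nkkao] add [ops] -> 12 lines: yobj pch xpqd ops ebec xcx orar bea evrw zakrx kias nnz
Hunk 4: at line 3 remove [ebec] add [cbjo] -> 12 lines: yobj pch xpqd ops cbjo xcx orar bea evrw zakrx kias nnz
Hunk 5: at line 1 remove [xpqd,ops] add [qqwv] -> 11 lines: yobj pch qqwv cbjo xcx orar bea evrw zakrx kias nnz
Final line 6: orar

Answer: orar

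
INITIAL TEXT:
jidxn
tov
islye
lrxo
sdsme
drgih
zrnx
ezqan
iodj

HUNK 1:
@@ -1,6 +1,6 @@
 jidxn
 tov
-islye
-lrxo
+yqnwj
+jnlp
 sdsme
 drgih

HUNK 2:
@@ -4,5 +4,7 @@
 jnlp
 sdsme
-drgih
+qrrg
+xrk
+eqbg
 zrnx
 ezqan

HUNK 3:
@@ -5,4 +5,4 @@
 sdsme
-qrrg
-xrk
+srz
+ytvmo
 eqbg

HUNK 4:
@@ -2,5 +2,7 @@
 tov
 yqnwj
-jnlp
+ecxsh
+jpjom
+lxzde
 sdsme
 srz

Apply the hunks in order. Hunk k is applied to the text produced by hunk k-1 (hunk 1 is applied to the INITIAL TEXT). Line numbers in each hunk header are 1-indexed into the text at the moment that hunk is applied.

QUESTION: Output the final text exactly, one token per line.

Hunk 1: at line 1 remove [islye,lrxo] add [yqnwj,jnlp] -> 9 lines: jidxn tov yqnwj jnlp sdsme drgih zrnx ezqan iodj
Hunk 2: at line 4 remove [drgih] add [qrrg,xrk,eqbg] -> 11 lines: jidxn tov yqnwj jnlp sdsme qrrg xrk eqbg zrnx ezqan iodj
Hunk 3: at line 5 remove [qrrg,xrk] add [srz,ytvmo] -> 11 lines: jidxn tov yqnwj jnlp sdsme srz ytvmo eqbg zrnx ezqan iodj
Hunk 4: at line 2 remove [jnlp] add [ecxsh,jpjom,lxzde] -> 13 lines: jidxn tov yqnwj ecxsh jpjom lxzde sdsme srz ytvmo eqbg zrnx ezqan iodj

Answer: jidxn
tov
yqnwj
ecxsh
jpjom
lxzde
sdsme
srz
ytvmo
eqbg
zrnx
ezqan
iodj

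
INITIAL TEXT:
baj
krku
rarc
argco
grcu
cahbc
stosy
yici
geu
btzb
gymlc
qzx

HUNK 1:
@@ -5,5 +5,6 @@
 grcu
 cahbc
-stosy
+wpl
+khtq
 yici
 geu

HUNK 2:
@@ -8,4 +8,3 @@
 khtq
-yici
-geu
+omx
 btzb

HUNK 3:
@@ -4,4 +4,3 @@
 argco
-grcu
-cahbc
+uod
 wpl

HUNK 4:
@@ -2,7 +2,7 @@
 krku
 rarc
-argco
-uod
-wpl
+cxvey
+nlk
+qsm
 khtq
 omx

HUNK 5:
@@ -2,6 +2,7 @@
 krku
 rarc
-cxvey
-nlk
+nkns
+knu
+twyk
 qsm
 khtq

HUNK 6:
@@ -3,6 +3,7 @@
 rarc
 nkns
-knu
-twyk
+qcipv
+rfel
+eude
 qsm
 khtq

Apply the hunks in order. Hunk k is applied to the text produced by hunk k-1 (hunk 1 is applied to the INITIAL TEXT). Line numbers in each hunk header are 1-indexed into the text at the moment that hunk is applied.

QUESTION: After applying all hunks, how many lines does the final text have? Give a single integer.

Answer: 13

Derivation:
Hunk 1: at line 5 remove [stosy] add [wpl,khtq] -> 13 lines: baj krku rarc argco grcu cahbc wpl khtq yici geu btzb gymlc qzx
Hunk 2: at line 8 remove [yici,geu] add [omx] -> 12 lines: baj krku rarc argco grcu cahbc wpl khtq omx btzb gymlc qzx
Hunk 3: at line 4 remove [grcu,cahbc] add [uod] -> 11 lines: baj krku rarc argco uod wpl khtq omx btzb gymlc qzx
Hunk 4: at line 2 remove [argco,uod,wpl] add [cxvey,nlk,qsm] -> 11 lines: baj krku rarc cxvey nlk qsm khtq omx btzb gymlc qzx
Hunk 5: at line 2 remove [cxvey,nlk] add [nkns,knu,twyk] -> 12 lines: baj krku rarc nkns knu twyk qsm khtq omx btzb gymlc qzx
Hunk 6: at line 3 remove [knu,twyk] add [qcipv,rfel,eude] -> 13 lines: baj krku rarc nkns qcipv rfel eude qsm khtq omx btzb gymlc qzx
Final line count: 13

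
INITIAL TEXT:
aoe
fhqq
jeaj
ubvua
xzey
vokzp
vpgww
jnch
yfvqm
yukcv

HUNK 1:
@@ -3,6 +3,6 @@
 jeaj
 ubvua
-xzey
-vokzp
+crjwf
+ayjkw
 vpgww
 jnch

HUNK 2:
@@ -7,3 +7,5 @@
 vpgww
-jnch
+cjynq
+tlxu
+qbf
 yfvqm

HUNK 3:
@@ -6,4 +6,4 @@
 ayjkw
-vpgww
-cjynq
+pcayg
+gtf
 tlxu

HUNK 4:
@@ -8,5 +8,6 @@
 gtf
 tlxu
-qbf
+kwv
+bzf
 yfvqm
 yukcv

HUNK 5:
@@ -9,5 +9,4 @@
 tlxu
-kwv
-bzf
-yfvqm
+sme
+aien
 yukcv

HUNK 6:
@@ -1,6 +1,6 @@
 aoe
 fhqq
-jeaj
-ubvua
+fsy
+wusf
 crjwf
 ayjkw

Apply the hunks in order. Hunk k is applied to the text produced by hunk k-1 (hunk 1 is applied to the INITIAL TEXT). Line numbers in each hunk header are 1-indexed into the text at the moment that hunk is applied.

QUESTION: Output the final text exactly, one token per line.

Hunk 1: at line 3 remove [xzey,vokzp] add [crjwf,ayjkw] -> 10 lines: aoe fhqq jeaj ubvua crjwf ayjkw vpgww jnch yfvqm yukcv
Hunk 2: at line 7 remove [jnch] add [cjynq,tlxu,qbf] -> 12 lines: aoe fhqq jeaj ubvua crjwf ayjkw vpgww cjynq tlxu qbf yfvqm yukcv
Hunk 3: at line 6 remove [vpgww,cjynq] add [pcayg,gtf] -> 12 lines: aoe fhqq jeaj ubvua crjwf ayjkw pcayg gtf tlxu qbf yfvqm yukcv
Hunk 4: at line 8 remove [qbf] add [kwv,bzf] -> 13 lines: aoe fhqq jeaj ubvua crjwf ayjkw pcayg gtf tlxu kwv bzf yfvqm yukcv
Hunk 5: at line 9 remove [kwv,bzf,yfvqm] add [sme,aien] -> 12 lines: aoe fhqq jeaj ubvua crjwf ayjkw pcayg gtf tlxu sme aien yukcv
Hunk 6: at line 1 remove [jeaj,ubvua] add [fsy,wusf] -> 12 lines: aoe fhqq fsy wusf crjwf ayjkw pcayg gtf tlxu sme aien yukcv

Answer: aoe
fhqq
fsy
wusf
crjwf
ayjkw
pcayg
gtf
tlxu
sme
aien
yukcv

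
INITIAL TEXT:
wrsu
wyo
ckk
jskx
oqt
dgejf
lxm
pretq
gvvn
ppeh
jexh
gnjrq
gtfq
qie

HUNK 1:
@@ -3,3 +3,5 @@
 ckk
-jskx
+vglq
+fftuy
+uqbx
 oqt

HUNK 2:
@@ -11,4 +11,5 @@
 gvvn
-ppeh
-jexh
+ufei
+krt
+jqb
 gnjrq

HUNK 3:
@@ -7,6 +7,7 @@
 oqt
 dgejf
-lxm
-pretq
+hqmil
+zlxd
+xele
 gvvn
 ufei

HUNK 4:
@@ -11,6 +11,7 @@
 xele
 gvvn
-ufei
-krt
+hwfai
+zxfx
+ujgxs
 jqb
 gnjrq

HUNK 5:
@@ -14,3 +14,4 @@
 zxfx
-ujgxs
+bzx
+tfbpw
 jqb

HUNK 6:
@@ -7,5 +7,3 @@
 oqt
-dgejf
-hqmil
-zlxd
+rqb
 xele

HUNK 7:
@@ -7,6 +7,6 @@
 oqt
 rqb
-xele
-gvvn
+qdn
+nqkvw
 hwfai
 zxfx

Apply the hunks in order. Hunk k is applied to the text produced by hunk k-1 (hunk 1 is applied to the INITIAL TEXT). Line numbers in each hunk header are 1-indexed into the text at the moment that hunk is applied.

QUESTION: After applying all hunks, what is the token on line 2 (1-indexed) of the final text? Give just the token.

Hunk 1: at line 3 remove [jskx] add [vglq,fftuy,uqbx] -> 16 lines: wrsu wyo ckk vglq fftuy uqbx oqt dgejf lxm pretq gvvn ppeh jexh gnjrq gtfq qie
Hunk 2: at line 11 remove [ppeh,jexh] add [ufei,krt,jqb] -> 17 lines: wrsu wyo ckk vglq fftuy uqbx oqt dgejf lxm pretq gvvn ufei krt jqb gnjrq gtfq qie
Hunk 3: at line 7 remove [lxm,pretq] add [hqmil,zlxd,xele] -> 18 lines: wrsu wyo ckk vglq fftuy uqbx oqt dgejf hqmil zlxd xele gvvn ufei krt jqb gnjrq gtfq qie
Hunk 4: at line 11 remove [ufei,krt] add [hwfai,zxfx,ujgxs] -> 19 lines: wrsu wyo ckk vglq fftuy uqbx oqt dgejf hqmil zlxd xele gvvn hwfai zxfx ujgxs jqb gnjrq gtfq qie
Hunk 5: at line 14 remove [ujgxs] add [bzx,tfbpw] -> 20 lines: wrsu wyo ckk vglq fftuy uqbx oqt dgejf hqmil zlxd xele gvvn hwfai zxfx bzx tfbpw jqb gnjrq gtfq qie
Hunk 6: at line 7 remove [dgejf,hqmil,zlxd] add [rqb] -> 18 lines: wrsu wyo ckk vglq fftuy uqbx oqt rqb xele gvvn hwfai zxfx bzx tfbpw jqb gnjrq gtfq qie
Hunk 7: at line 7 remove [xele,gvvn] add [qdn,nqkvw] -> 18 lines: wrsu wyo ckk vglq fftuy uqbx oqt rqb qdn nqkvw hwfai zxfx bzx tfbpw jqb gnjrq gtfq qie
Final line 2: wyo

Answer: wyo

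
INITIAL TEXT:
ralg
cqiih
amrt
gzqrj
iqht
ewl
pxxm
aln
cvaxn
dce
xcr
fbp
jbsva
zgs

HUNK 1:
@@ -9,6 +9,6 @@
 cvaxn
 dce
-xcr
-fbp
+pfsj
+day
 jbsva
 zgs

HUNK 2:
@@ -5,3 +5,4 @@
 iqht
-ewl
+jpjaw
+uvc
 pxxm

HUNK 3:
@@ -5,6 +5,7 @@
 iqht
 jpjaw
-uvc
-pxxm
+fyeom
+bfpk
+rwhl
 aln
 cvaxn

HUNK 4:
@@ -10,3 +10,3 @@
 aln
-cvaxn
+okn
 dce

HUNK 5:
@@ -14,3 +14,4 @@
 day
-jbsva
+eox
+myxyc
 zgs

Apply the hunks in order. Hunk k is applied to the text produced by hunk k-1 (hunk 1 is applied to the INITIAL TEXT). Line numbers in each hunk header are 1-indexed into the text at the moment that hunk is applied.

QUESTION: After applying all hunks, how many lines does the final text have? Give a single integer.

Answer: 17

Derivation:
Hunk 1: at line 9 remove [xcr,fbp] add [pfsj,day] -> 14 lines: ralg cqiih amrt gzqrj iqht ewl pxxm aln cvaxn dce pfsj day jbsva zgs
Hunk 2: at line 5 remove [ewl] add [jpjaw,uvc] -> 15 lines: ralg cqiih amrt gzqrj iqht jpjaw uvc pxxm aln cvaxn dce pfsj day jbsva zgs
Hunk 3: at line 5 remove [uvc,pxxm] add [fyeom,bfpk,rwhl] -> 16 lines: ralg cqiih amrt gzqrj iqht jpjaw fyeom bfpk rwhl aln cvaxn dce pfsj day jbsva zgs
Hunk 4: at line 10 remove [cvaxn] add [okn] -> 16 lines: ralg cqiih amrt gzqrj iqht jpjaw fyeom bfpk rwhl aln okn dce pfsj day jbsva zgs
Hunk 5: at line 14 remove [jbsva] add [eox,myxyc] -> 17 lines: ralg cqiih amrt gzqrj iqht jpjaw fyeom bfpk rwhl aln okn dce pfsj day eox myxyc zgs
Final line count: 17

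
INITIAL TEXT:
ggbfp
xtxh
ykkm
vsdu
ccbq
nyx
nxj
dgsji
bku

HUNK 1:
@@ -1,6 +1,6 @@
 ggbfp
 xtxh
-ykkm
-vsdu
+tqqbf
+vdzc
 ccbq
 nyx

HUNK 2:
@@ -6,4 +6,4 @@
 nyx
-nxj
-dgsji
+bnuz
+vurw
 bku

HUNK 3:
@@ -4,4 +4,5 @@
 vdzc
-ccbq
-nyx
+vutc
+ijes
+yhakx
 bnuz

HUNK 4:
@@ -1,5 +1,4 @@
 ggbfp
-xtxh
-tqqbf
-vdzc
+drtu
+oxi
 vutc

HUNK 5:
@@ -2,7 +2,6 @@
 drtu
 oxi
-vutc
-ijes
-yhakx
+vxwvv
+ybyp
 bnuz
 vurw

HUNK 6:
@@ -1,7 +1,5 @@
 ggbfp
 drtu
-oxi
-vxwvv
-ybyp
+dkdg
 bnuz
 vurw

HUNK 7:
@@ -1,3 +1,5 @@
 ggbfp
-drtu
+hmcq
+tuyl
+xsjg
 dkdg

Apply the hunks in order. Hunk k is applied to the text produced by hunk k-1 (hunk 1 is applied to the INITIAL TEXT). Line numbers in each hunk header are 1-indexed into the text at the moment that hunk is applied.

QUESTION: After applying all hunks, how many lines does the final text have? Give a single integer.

Hunk 1: at line 1 remove [ykkm,vsdu] add [tqqbf,vdzc] -> 9 lines: ggbfp xtxh tqqbf vdzc ccbq nyx nxj dgsji bku
Hunk 2: at line 6 remove [nxj,dgsji] add [bnuz,vurw] -> 9 lines: ggbfp xtxh tqqbf vdzc ccbq nyx bnuz vurw bku
Hunk 3: at line 4 remove [ccbq,nyx] add [vutc,ijes,yhakx] -> 10 lines: ggbfp xtxh tqqbf vdzc vutc ijes yhakx bnuz vurw bku
Hunk 4: at line 1 remove [xtxh,tqqbf,vdzc] add [drtu,oxi] -> 9 lines: ggbfp drtu oxi vutc ijes yhakx bnuz vurw bku
Hunk 5: at line 2 remove [vutc,ijes,yhakx] add [vxwvv,ybyp] -> 8 lines: ggbfp drtu oxi vxwvv ybyp bnuz vurw bku
Hunk 6: at line 1 remove [oxi,vxwvv,ybyp] add [dkdg] -> 6 lines: ggbfp drtu dkdg bnuz vurw bku
Hunk 7: at line 1 remove [drtu] add [hmcq,tuyl,xsjg] -> 8 lines: ggbfp hmcq tuyl xsjg dkdg bnuz vurw bku
Final line count: 8

Answer: 8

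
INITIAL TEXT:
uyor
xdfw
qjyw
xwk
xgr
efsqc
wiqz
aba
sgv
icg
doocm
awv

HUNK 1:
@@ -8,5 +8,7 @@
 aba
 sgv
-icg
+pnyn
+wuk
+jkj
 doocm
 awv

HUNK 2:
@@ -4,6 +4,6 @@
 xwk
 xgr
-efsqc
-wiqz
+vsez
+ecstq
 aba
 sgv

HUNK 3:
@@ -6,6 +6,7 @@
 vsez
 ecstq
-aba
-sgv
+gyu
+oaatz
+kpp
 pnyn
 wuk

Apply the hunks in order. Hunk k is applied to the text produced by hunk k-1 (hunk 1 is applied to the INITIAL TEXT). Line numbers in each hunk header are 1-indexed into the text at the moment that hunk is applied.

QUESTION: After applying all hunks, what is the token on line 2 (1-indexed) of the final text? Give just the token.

Hunk 1: at line 8 remove [icg] add [pnyn,wuk,jkj] -> 14 lines: uyor xdfw qjyw xwk xgr efsqc wiqz aba sgv pnyn wuk jkj doocm awv
Hunk 2: at line 4 remove [efsqc,wiqz] add [vsez,ecstq] -> 14 lines: uyor xdfw qjyw xwk xgr vsez ecstq aba sgv pnyn wuk jkj doocm awv
Hunk 3: at line 6 remove [aba,sgv] add [gyu,oaatz,kpp] -> 15 lines: uyor xdfw qjyw xwk xgr vsez ecstq gyu oaatz kpp pnyn wuk jkj doocm awv
Final line 2: xdfw

Answer: xdfw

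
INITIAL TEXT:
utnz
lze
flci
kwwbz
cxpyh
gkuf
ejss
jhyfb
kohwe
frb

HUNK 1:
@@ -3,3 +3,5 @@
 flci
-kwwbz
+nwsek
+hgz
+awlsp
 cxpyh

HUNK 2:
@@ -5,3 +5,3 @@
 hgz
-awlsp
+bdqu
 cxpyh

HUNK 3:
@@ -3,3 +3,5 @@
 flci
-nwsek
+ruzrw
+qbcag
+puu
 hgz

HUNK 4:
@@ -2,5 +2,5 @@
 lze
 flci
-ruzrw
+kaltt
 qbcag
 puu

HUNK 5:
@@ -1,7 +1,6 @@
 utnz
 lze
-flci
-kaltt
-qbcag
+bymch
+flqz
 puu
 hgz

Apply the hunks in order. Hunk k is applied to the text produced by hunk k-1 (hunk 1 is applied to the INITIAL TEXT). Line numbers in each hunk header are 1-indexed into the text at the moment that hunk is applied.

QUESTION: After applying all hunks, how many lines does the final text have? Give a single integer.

Hunk 1: at line 3 remove [kwwbz] add [nwsek,hgz,awlsp] -> 12 lines: utnz lze flci nwsek hgz awlsp cxpyh gkuf ejss jhyfb kohwe frb
Hunk 2: at line 5 remove [awlsp] add [bdqu] -> 12 lines: utnz lze flci nwsek hgz bdqu cxpyh gkuf ejss jhyfb kohwe frb
Hunk 3: at line 3 remove [nwsek] add [ruzrw,qbcag,puu] -> 14 lines: utnz lze flci ruzrw qbcag puu hgz bdqu cxpyh gkuf ejss jhyfb kohwe frb
Hunk 4: at line 2 remove [ruzrw] add [kaltt] -> 14 lines: utnz lze flci kaltt qbcag puu hgz bdqu cxpyh gkuf ejss jhyfb kohwe frb
Hunk 5: at line 1 remove [flci,kaltt,qbcag] add [bymch,flqz] -> 13 lines: utnz lze bymch flqz puu hgz bdqu cxpyh gkuf ejss jhyfb kohwe frb
Final line count: 13

Answer: 13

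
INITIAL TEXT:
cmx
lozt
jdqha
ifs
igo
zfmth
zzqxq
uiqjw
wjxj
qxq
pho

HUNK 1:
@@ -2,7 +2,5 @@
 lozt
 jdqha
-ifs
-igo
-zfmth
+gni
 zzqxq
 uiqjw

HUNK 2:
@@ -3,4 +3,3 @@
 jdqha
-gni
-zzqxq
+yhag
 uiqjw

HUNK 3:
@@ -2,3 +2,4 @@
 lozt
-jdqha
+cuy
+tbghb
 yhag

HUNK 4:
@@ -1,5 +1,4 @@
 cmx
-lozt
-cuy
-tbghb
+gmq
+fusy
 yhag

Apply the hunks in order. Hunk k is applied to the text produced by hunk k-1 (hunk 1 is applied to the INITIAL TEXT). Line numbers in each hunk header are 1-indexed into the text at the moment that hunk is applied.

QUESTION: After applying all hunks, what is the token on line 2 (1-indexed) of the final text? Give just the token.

Answer: gmq

Derivation:
Hunk 1: at line 2 remove [ifs,igo,zfmth] add [gni] -> 9 lines: cmx lozt jdqha gni zzqxq uiqjw wjxj qxq pho
Hunk 2: at line 3 remove [gni,zzqxq] add [yhag] -> 8 lines: cmx lozt jdqha yhag uiqjw wjxj qxq pho
Hunk 3: at line 2 remove [jdqha] add [cuy,tbghb] -> 9 lines: cmx lozt cuy tbghb yhag uiqjw wjxj qxq pho
Hunk 4: at line 1 remove [lozt,cuy,tbghb] add [gmq,fusy] -> 8 lines: cmx gmq fusy yhag uiqjw wjxj qxq pho
Final line 2: gmq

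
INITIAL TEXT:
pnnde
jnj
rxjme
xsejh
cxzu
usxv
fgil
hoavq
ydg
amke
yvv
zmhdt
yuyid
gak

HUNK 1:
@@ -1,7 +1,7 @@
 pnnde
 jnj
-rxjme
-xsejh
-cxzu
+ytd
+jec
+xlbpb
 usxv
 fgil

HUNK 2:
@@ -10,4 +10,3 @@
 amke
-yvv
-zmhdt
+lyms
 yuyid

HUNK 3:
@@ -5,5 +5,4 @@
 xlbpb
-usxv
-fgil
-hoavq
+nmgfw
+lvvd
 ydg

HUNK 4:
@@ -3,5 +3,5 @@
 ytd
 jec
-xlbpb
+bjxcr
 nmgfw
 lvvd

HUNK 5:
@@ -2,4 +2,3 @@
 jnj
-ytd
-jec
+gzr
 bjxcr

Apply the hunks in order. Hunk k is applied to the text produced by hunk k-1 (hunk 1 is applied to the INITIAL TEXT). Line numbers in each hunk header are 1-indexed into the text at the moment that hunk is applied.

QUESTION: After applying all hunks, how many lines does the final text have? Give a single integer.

Hunk 1: at line 1 remove [rxjme,xsejh,cxzu] add [ytd,jec,xlbpb] -> 14 lines: pnnde jnj ytd jec xlbpb usxv fgil hoavq ydg amke yvv zmhdt yuyid gak
Hunk 2: at line 10 remove [yvv,zmhdt] add [lyms] -> 13 lines: pnnde jnj ytd jec xlbpb usxv fgil hoavq ydg amke lyms yuyid gak
Hunk 3: at line 5 remove [usxv,fgil,hoavq] add [nmgfw,lvvd] -> 12 lines: pnnde jnj ytd jec xlbpb nmgfw lvvd ydg amke lyms yuyid gak
Hunk 4: at line 3 remove [xlbpb] add [bjxcr] -> 12 lines: pnnde jnj ytd jec bjxcr nmgfw lvvd ydg amke lyms yuyid gak
Hunk 5: at line 2 remove [ytd,jec] add [gzr] -> 11 lines: pnnde jnj gzr bjxcr nmgfw lvvd ydg amke lyms yuyid gak
Final line count: 11

Answer: 11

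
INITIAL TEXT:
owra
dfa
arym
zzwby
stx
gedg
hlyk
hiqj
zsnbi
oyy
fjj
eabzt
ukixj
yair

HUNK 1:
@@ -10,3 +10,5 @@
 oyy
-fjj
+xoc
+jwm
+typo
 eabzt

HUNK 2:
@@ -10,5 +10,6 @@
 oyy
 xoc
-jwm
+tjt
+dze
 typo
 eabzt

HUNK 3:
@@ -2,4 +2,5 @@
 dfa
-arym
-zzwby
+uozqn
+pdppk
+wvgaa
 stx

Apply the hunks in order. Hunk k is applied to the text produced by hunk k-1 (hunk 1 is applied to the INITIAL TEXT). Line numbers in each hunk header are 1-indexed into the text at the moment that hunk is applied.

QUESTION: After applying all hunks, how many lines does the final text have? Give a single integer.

Hunk 1: at line 10 remove [fjj] add [xoc,jwm,typo] -> 16 lines: owra dfa arym zzwby stx gedg hlyk hiqj zsnbi oyy xoc jwm typo eabzt ukixj yair
Hunk 2: at line 10 remove [jwm] add [tjt,dze] -> 17 lines: owra dfa arym zzwby stx gedg hlyk hiqj zsnbi oyy xoc tjt dze typo eabzt ukixj yair
Hunk 3: at line 2 remove [arym,zzwby] add [uozqn,pdppk,wvgaa] -> 18 lines: owra dfa uozqn pdppk wvgaa stx gedg hlyk hiqj zsnbi oyy xoc tjt dze typo eabzt ukixj yair
Final line count: 18

Answer: 18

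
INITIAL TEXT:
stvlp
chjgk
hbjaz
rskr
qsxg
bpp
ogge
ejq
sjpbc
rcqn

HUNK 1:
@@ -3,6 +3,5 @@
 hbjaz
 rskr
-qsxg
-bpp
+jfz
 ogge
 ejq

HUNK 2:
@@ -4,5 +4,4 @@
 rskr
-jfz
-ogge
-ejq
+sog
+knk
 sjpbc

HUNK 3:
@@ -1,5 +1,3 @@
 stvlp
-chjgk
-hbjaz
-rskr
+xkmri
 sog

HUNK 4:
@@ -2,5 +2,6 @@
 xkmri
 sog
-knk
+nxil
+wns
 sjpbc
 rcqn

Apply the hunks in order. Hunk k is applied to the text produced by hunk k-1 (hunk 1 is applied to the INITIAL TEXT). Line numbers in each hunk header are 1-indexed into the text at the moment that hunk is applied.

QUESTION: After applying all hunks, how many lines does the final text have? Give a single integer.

Hunk 1: at line 3 remove [qsxg,bpp] add [jfz] -> 9 lines: stvlp chjgk hbjaz rskr jfz ogge ejq sjpbc rcqn
Hunk 2: at line 4 remove [jfz,ogge,ejq] add [sog,knk] -> 8 lines: stvlp chjgk hbjaz rskr sog knk sjpbc rcqn
Hunk 3: at line 1 remove [chjgk,hbjaz,rskr] add [xkmri] -> 6 lines: stvlp xkmri sog knk sjpbc rcqn
Hunk 4: at line 2 remove [knk] add [nxil,wns] -> 7 lines: stvlp xkmri sog nxil wns sjpbc rcqn
Final line count: 7

Answer: 7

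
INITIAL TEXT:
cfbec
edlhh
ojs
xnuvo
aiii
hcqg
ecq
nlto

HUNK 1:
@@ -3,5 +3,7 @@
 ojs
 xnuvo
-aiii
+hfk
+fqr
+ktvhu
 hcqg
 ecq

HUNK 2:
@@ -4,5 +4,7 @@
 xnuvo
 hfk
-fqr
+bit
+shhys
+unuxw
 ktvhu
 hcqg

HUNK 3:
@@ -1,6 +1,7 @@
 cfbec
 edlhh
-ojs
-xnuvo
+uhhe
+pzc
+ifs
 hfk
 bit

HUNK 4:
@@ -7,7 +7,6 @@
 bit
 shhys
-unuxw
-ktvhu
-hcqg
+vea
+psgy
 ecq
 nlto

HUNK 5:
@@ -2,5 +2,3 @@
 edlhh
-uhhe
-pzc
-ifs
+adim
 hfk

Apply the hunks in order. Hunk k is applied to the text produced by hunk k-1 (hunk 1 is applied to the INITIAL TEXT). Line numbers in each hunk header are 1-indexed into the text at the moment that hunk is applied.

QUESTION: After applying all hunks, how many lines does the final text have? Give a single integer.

Answer: 10

Derivation:
Hunk 1: at line 3 remove [aiii] add [hfk,fqr,ktvhu] -> 10 lines: cfbec edlhh ojs xnuvo hfk fqr ktvhu hcqg ecq nlto
Hunk 2: at line 4 remove [fqr] add [bit,shhys,unuxw] -> 12 lines: cfbec edlhh ojs xnuvo hfk bit shhys unuxw ktvhu hcqg ecq nlto
Hunk 3: at line 1 remove [ojs,xnuvo] add [uhhe,pzc,ifs] -> 13 lines: cfbec edlhh uhhe pzc ifs hfk bit shhys unuxw ktvhu hcqg ecq nlto
Hunk 4: at line 7 remove [unuxw,ktvhu,hcqg] add [vea,psgy] -> 12 lines: cfbec edlhh uhhe pzc ifs hfk bit shhys vea psgy ecq nlto
Hunk 5: at line 2 remove [uhhe,pzc,ifs] add [adim] -> 10 lines: cfbec edlhh adim hfk bit shhys vea psgy ecq nlto
Final line count: 10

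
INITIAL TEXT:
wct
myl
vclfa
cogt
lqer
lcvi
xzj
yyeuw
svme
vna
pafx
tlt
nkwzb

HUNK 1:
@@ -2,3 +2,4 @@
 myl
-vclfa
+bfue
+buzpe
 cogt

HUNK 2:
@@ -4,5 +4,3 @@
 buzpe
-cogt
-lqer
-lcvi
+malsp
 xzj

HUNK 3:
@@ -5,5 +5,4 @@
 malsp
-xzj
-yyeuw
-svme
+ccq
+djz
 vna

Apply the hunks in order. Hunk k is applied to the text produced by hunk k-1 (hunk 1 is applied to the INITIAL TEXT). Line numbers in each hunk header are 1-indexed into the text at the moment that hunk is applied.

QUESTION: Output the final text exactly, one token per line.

Hunk 1: at line 2 remove [vclfa] add [bfue,buzpe] -> 14 lines: wct myl bfue buzpe cogt lqer lcvi xzj yyeuw svme vna pafx tlt nkwzb
Hunk 2: at line 4 remove [cogt,lqer,lcvi] add [malsp] -> 12 lines: wct myl bfue buzpe malsp xzj yyeuw svme vna pafx tlt nkwzb
Hunk 3: at line 5 remove [xzj,yyeuw,svme] add [ccq,djz] -> 11 lines: wct myl bfue buzpe malsp ccq djz vna pafx tlt nkwzb

Answer: wct
myl
bfue
buzpe
malsp
ccq
djz
vna
pafx
tlt
nkwzb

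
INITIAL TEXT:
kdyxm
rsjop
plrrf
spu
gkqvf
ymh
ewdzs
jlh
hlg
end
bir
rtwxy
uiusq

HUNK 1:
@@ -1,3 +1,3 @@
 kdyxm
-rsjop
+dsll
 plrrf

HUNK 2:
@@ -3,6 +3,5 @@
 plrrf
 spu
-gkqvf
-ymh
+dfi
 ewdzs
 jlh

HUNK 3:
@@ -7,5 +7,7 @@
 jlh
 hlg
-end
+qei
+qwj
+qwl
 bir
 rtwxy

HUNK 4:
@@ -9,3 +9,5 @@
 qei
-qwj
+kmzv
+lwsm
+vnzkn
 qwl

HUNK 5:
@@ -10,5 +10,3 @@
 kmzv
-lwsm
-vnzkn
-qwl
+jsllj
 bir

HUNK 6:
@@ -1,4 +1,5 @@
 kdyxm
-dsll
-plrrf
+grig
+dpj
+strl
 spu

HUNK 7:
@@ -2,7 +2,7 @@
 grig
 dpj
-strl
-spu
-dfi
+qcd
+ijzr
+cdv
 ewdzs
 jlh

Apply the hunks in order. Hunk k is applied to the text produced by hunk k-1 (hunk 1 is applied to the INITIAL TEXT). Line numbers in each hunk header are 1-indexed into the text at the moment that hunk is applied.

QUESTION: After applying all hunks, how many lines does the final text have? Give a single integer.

Hunk 1: at line 1 remove [rsjop] add [dsll] -> 13 lines: kdyxm dsll plrrf spu gkqvf ymh ewdzs jlh hlg end bir rtwxy uiusq
Hunk 2: at line 3 remove [gkqvf,ymh] add [dfi] -> 12 lines: kdyxm dsll plrrf spu dfi ewdzs jlh hlg end bir rtwxy uiusq
Hunk 3: at line 7 remove [end] add [qei,qwj,qwl] -> 14 lines: kdyxm dsll plrrf spu dfi ewdzs jlh hlg qei qwj qwl bir rtwxy uiusq
Hunk 4: at line 9 remove [qwj] add [kmzv,lwsm,vnzkn] -> 16 lines: kdyxm dsll plrrf spu dfi ewdzs jlh hlg qei kmzv lwsm vnzkn qwl bir rtwxy uiusq
Hunk 5: at line 10 remove [lwsm,vnzkn,qwl] add [jsllj] -> 14 lines: kdyxm dsll plrrf spu dfi ewdzs jlh hlg qei kmzv jsllj bir rtwxy uiusq
Hunk 6: at line 1 remove [dsll,plrrf] add [grig,dpj,strl] -> 15 lines: kdyxm grig dpj strl spu dfi ewdzs jlh hlg qei kmzv jsllj bir rtwxy uiusq
Hunk 7: at line 2 remove [strl,spu,dfi] add [qcd,ijzr,cdv] -> 15 lines: kdyxm grig dpj qcd ijzr cdv ewdzs jlh hlg qei kmzv jsllj bir rtwxy uiusq
Final line count: 15

Answer: 15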